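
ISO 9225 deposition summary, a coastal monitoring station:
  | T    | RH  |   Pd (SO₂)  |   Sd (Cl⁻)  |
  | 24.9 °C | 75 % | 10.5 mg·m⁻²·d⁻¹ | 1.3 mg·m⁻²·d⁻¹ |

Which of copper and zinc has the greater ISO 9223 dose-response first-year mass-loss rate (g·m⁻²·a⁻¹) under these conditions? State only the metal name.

copper: temperature factor f = -0.080·(14.9) = -1.1920
  Pd branch = 0.0053·Pd^0.26·e^(0.059·RH+f) = 0.2477 μm/a
  Cl⁻ term: 0.01025·1.3^0.27·exp(0.036·75+0.049·24.9) = 0.5546
  sum: 0.2477 + 0.5546 → r_corr = 0.8022 μm/a
  mass loss = 0.8022 μm/a × 8.96 g/cm³ = 7.188 g·m⁻²·a⁻¹
zinc: f(T) = -0.071·(T−10) [T>10 °C] = -1.0579
  SO₂ term: 0.0129·10.5^0.44·exp(0.046·75-1.0579) = 0.397
  Cl⁻ term: 0.0175·1.3^0.57·exp(0.008·75+0.085·24.9) = 0.3074
  r_corr = 0.397 + 0.3074 = 0.7044 μm/a
  mass loss = 0.7044 μm/a × 7.14 g/cm³ = 5.03 g·m⁻²·a⁻¹
Ordering by g·m⁻²·a⁻¹: copper (7.19) > zinc (5.03)

copper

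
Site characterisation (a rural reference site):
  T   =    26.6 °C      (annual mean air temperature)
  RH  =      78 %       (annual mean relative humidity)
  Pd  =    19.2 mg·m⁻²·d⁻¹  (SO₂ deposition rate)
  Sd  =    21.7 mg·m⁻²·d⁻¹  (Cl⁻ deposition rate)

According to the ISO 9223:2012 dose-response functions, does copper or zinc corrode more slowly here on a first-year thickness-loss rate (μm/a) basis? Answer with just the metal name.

copper: f(T) = -0.080·(T−10) [T>10 °C] = -1.3280
  sulphur-dioxide contribution → 0.3019 μm/a
  chloride contribution → 1.436 μm/a
  total first-year rate 1.738 μm/a
zinc: T>10 °C ⇒ hinge -0.071·(26.6−10) = -1.1786
  sulphur-dioxide contribution → 0.5268 μm/a
  chloride contribution → 1.81 μm/a
  total first-year rate 2.337 μm/a
Ordering by μm/a: zinc (2.34) > copper (1.74)

copper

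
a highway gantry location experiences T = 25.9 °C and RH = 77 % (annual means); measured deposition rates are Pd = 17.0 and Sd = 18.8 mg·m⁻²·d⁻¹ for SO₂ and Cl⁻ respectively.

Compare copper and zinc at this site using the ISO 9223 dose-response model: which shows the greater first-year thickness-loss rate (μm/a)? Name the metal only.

zinc

copper: T>10 °C ⇒ hinge -0.080·(25.9−10) = -1.2720
  Pd branch = 0.0053·Pd^0.26·e^(0.059·RH+f) = 0.2916 μm/a
  Cl⁻ term: 0.01025·18.8^0.27·exp(0.036·77+0.049·25.9) = 1.288
  r_corr = 0.2916 + 1.288 = 1.579 μm/a
zinc: f(T) = -0.071·(T−10) [T>10 °C] = -1.1289
  SO₂ term: 0.0129·17.0^0.44·exp(0.046·77-1.1289) = 0.5012
  Sd branch = 0.0175·Sd^0.57·e^(0.008·RH+0.085·T) = 1.559 μm/a
  r_corr = 0.5012 + 1.559 = 2.06 μm/a
Ordering by μm/a: zinc (2.06) > copper (1.58)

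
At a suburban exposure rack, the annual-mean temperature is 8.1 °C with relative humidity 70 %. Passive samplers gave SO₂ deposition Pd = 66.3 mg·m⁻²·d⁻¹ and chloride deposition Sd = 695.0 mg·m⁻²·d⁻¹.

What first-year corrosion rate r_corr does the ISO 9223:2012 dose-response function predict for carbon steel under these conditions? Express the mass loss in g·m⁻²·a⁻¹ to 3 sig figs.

carbon steel: T≤10 °C ⇒ hinge +0.150·(8.1−10) = -0.2850
  Pd branch = 1.77·Pd^0.52·e^(0.02·RH+f) = 47.8 μm/a
  Sd branch = 0.102·Sd^0.62·e^(0.033·RH+0.04·T) = 82.14 μm/a
  r_corr = 47.8 + 82.14 = 129.9 μm/a
Convert to mass loss: 129.9 μm/a × 7.85 g/cm³ = 1020 g·m⁻²·a⁻¹

r_corr = 1.02e+03 g·m⁻²·a⁻¹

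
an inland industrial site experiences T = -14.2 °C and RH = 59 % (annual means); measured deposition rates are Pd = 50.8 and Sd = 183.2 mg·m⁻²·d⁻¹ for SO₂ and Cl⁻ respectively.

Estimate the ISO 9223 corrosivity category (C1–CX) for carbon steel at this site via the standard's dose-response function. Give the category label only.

carbon steel: f(T) = +0.150·(T−10) [T≤10 °C] = -3.6300
  SO₂ term: 1.77·50.8^0.52·exp(0.02·59-3.6300) = 1.178
  Sd branch = 0.102·Sd^0.62·e^(0.033·RH+0.04·T) = 10.24 μm/a
  r_corr = 1.178 + 10.24 = 11.42 μm/a
11.4 μm/a falls in (1.3, 25] for carbon steel → category C2

C2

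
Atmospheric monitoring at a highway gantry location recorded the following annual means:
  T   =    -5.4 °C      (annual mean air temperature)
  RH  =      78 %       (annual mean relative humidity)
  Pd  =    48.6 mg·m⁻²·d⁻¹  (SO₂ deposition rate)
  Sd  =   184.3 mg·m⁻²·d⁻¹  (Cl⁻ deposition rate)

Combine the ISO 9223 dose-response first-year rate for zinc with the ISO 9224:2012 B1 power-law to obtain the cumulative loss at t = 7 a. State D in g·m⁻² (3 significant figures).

D(7) = 63.9 g·m⁻²

zinc: temperature factor f = +0.038·(-15.4) = -0.5852
  Pd branch = 0.0129·Pd^0.44·e^(0.046·RH+f) = 1.435 μm/a
  Cl⁻ term: 0.0175·184.3^0.57·exp(0.008·78+0.085·-5.4) = 0.4037
  r_corr = 1.435 + 0.4037 = 1.839 μm/a
ISO 9224: D(t) = r_corr · t^b with b = 0.813 (zinc, B1)
  D(7) = 1.839 × 7^0.813 = 1.839 × 4.865 = 8.944 μm
  Mass loss = 8.944 μm × 7.14 g/cm³ = 63.86 g·m⁻²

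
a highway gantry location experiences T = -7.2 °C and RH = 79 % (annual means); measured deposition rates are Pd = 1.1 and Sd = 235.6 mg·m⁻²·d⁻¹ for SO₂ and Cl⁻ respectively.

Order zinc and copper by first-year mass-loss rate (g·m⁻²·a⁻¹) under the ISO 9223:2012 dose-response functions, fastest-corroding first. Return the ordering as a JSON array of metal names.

zinc: T≤10 °C ⇒ hinge +0.038·(-7.2−10) = -0.6536
  Pd branch = 0.0129·Pd^0.44·e^(0.046·RH+f) = 0.265 μm/a
  Sd branch = 0.0175·Sd^0.57·e^(0.008·RH+0.085·T) = 0.4017 μm/a
  sum: 0.265 + 0.4017 → r_corr = 0.6666 μm/a
  mass loss = 0.6666 μm/a × 7.14 g/cm³ = 4.76 g·m⁻²·a⁻¹
copper: T≤10 °C ⇒ hinge +0.126·(-7.2−10) = -2.1672
  Pd branch = 0.0053·Pd^0.26·e^(0.059·RH+f) = 0.06578 μm/a
  Cl⁻ term: 0.01025·235.6^0.27·exp(0.036·79+0.049·-7.2) = 0.5409
  sum: 0.06578 + 0.5409 → r_corr = 0.6067 μm/a
  mass loss = 0.6067 μm/a × 8.96 g/cm³ = 5.436 g·m⁻²·a⁻¹
Ordering by g·m⁻²·a⁻¹: copper (5.44) > zinc (4.76)

["copper", "zinc"]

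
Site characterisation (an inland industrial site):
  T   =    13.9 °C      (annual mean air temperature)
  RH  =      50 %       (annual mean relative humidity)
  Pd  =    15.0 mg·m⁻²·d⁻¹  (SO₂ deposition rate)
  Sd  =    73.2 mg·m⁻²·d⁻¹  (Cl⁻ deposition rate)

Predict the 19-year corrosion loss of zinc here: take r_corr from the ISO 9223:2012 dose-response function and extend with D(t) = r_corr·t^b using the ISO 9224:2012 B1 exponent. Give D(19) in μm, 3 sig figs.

D(19) = 14.3 μm

zinc: temperature factor f = -0.071·(3.9) = -0.2769
  SO₂ term: 0.0129·15.0^0.44·exp(0.046·50-0.2769) = 0.3211
  Cl⁻ term: 0.0175·73.2^0.57·exp(0.008·50+0.085·13.9) = 0.9832
  sum: 0.3211 + 0.9832 → r_corr = 1.304 μm/a
ISO 9224: D(t) = r_corr · t^b with b = 0.813 (zinc, B1)
  D(19) = 1.304 × 19^0.813 = 1.304 × 10.96 = 14.29 μm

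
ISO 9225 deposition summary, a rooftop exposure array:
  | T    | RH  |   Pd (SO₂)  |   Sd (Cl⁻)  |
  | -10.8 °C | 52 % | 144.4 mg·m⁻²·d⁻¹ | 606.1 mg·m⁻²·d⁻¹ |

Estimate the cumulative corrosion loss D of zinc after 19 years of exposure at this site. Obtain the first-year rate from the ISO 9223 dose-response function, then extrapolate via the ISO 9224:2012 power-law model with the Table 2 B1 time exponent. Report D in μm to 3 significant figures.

zinc: f(T) = +0.038·(T−10) [T≤10 °C] = -0.7904
  SO₂ term: 0.0129·144.4^0.44·exp(0.046·52-0.7904) = 0.5706
  Sd branch = 0.0175·Sd^0.57·e^(0.008·RH+0.085·T) = 0.4084 μm/a
  r_corr = 0.5706 + 0.4084 = 0.979 μm/a
Long-term exponent b (ISO 9224 Table 2, B1) = 0.813
  D(19) = 0.979 × 19^0.813 = 0.979 × 10.96 = 10.73 μm

D(19) = 10.7 μm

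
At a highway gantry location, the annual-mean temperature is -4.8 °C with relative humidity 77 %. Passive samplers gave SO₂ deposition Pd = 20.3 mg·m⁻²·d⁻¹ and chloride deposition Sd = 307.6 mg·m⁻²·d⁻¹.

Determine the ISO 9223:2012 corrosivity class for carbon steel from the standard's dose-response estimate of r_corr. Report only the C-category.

C3

carbon steel: temperature factor f = +0.150·(-14.8) = -2.2200
  Pd branch = 1.77·Pd^0.52·e^(0.02·RH+f) = 4.291 μm/a
  Cl⁻ term: 0.102·307.6^0.62·exp(0.033·77+0.04·-4.8) = 37.27
  sum: 4.291 + 37.27 → r_corr = 41.56 μm/a
41.6 μm/a falls in (25, 50] for carbon steel → category C3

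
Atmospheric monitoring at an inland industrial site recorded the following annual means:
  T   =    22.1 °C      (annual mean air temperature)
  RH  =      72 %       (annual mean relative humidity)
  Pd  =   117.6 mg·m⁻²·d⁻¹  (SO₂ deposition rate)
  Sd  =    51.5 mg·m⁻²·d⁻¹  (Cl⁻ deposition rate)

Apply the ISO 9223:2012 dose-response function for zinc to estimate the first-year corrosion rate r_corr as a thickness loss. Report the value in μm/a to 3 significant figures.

zinc: T>10 °C ⇒ hinge -0.071·(22.1−10) = -0.8591
  Pd branch = 0.0129·Pd^0.44·e^(0.046·RH+f) = 1.221 μm/a
  Cl⁻ term: 0.0175·51.5^0.57·exp(0.008·72+0.085·22.1) = 1.926
  sum: 1.221 + 1.926 → r_corr = 3.148 μm/a

r_corr = 3.15 μm/a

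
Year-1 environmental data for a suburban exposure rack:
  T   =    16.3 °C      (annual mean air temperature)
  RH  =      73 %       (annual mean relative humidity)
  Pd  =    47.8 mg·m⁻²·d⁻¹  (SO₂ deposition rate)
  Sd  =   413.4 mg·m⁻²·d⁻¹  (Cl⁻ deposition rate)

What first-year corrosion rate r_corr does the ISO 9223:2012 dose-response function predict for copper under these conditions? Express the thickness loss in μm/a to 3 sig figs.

copper: T>10 °C ⇒ hinge -0.080·(16.3−10) = -0.5040
  SO₂ term: 0.0053·47.8^0.26·exp(0.059·73-0.5040) = 0.6495
  Sd branch = 0.01025·Sd^0.27·e^(0.036·RH+0.049·T) = 1.605 μm/a
  r_corr = 0.6495 + 1.605 = 2.254 μm/a

r_corr = 2.25 μm/a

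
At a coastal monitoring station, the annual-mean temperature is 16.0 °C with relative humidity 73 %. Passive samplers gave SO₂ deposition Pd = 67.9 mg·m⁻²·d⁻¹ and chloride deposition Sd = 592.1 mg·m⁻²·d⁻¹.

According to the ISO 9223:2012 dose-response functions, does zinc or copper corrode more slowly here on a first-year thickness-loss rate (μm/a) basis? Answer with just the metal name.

zinc: temperature factor f = -0.071·(6.0) = -0.4260
  sulphur-dioxide contribution → 1.549 μm/a
  chloride contribution → 4.651 μm/a
  ⇒ r_corr(zinc) = 6.2 μm/a
copper: f(T) = -0.080·(T−10) [T>10 °C] = -0.4800
  sulphur-dioxide contribution → 0.7288 μm/a
  chloride contribution → 1.742 μm/a
  ⇒ r_corr(copper) = 2.471 μm/a
Ordering by μm/a: zinc (6.2) > copper (2.47)

copper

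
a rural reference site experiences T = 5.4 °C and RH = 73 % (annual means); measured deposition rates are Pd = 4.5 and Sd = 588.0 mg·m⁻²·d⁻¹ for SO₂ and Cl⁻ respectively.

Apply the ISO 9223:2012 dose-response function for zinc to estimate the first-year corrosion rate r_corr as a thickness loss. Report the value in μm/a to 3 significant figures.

zinc: f(T) = +0.038·(T−10) [T≤10 °C] = -0.1748
  SO₂ term: 0.0129·4.5^0.44·exp(0.046·73-0.1748) = 0.6032
  Cl⁻ term: 0.0175·588.0^0.57·exp(0.008·73+0.085·5.4) = 1.882
  sum: 0.6032 + 1.882 → r_corr = 2.485 μm/a

r_corr = 2.48 μm/a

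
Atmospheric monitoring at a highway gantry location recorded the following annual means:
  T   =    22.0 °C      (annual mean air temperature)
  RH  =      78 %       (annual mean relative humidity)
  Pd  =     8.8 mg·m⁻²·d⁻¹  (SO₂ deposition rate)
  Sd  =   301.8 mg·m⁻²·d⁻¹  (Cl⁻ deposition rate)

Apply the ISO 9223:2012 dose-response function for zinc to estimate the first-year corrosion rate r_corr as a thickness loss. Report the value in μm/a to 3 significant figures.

r_corr = 6.01 μm/a

zinc: temperature factor f = -0.071·(12.0) = -0.8520
  Pd branch = 0.0129·Pd^0.44·e^(0.046·RH+f) = 0.5181 μm/a
  Cl⁻ term: 0.0175·301.8^0.57·exp(0.008·78+0.085·22.0) = 5.49
  sum: 0.5181 + 5.49 → r_corr = 6.009 μm/a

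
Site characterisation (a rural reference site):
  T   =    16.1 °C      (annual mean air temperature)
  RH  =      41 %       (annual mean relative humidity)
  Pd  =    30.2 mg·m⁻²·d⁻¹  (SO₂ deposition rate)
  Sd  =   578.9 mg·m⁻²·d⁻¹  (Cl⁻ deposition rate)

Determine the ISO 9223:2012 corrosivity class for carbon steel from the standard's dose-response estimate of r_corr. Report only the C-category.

C4

carbon steel: temperature factor f = -0.054·(6.1) = -0.3294
  SO₂ term: 1.77·30.2^0.52·exp(0.02·41-0.3294) = 17.01
  Sd branch = 0.102·Sd^0.62·e^(0.033·RH+0.04·T) = 38.79 μm/a
  r_corr = 17.01 + 38.79 = 55.8 μm/a
Category bounds: 50…80 μm/a bracket r_corr ⇒ C4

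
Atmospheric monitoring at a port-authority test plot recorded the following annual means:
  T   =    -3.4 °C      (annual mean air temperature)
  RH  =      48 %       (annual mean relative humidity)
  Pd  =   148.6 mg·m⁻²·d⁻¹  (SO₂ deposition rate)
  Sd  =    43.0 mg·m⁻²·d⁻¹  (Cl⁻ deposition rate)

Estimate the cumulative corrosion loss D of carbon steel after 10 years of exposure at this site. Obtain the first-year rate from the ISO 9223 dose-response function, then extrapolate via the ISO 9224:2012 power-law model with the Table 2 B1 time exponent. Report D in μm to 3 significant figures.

carbon steel: f(T) = +0.150·(T−10) [T≤10 °C] = -2.0100
  SO₂ term: 1.77·148.6^0.52·exp(0.02·48-2.0100) = 8.345
  Sd branch = 0.102·Sd^0.62·e^(0.033·RH+0.04·T) = 4.469 μm/a
  r_corr = 8.345 + 4.469 = 12.81 μm/a
ISO 9224: D(t) = r_corr · t^b with b = 0.523 (carbon steel, B1)
  D(10) = 12.81 × 10^0.523 = 12.81 × 3.334 = 42.72 μm

D(10) = 42.7 μm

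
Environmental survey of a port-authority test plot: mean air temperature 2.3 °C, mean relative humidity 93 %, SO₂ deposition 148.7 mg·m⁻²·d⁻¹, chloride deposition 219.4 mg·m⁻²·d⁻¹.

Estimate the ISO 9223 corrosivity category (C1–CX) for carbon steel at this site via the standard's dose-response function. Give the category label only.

C5

carbon steel: f(T) = +0.150·(T−10) [T≤10 °C] = -1.1550
  SO₂ term: 1.77·148.7^0.52·exp(0.02·93-1.1550) = 48.28
  Sd branch = 0.102·Sd^0.62·e^(0.033·RH+0.04·T) = 68.07 μm/a
  sum: 48.28 + 68.07 → r_corr = 116.4 μm/a
ISO 9223 Table 2 (carbon steel): 80 < 116 ≤ 200 μm/a ⇒ C5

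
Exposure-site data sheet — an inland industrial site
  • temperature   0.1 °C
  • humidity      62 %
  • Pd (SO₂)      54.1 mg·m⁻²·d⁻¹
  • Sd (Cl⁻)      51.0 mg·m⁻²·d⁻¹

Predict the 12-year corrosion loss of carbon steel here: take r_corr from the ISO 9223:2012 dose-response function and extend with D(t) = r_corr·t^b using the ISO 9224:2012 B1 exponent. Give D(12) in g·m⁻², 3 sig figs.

carbon steel: temperature factor f = +0.150·(-9.9) = -1.4850
  SO₂ term: 1.77·54.1^0.52·exp(0.02·62-1.4850) = 11.04
  Sd branch = 0.102·Sd^0.62·e^(0.033·RH+0.04·T) = 9.07 μm/a
  sum: 11.04 + 9.07 → r_corr = 20.11 μm/a
ISO 9224: D(t) = r_corr · t^b with b = 0.523 (carbon steel, B1)
  D(12) = 20.11 × 12^0.523 = 20.11 × 3.668 = 73.75 μm
  Mass loss = 73.75 μm × 7.85 g/cm³ = 578.9 g·m⁻²

D(12) = 579 g·m⁻²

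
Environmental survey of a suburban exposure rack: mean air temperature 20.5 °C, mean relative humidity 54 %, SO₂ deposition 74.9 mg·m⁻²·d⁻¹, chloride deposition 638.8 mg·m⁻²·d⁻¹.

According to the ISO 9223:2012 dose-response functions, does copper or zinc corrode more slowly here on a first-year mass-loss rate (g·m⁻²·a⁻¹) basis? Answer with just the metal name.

copper

copper: T>10 °C ⇒ hinge -0.080·(20.5−10) = -0.8400
  sulphur-dioxide contribution → 0.17 μm/a
  chloride contribution → 1.119 μm/a
  total first-year rate 1.289 μm/a
  mass loss = 1.289 μm/a × 8.96 g/cm³ = 11.55 g·m⁻²·a⁻¹
zinc: temperature factor f = -0.071·(10.5) = -0.7455
  sulphur-dioxide contribution → 0.4902 μm/a
  chloride contribution → 6.116 μm/a
  total first-year rate 6.606 μm/a
  mass loss = 6.606 μm/a × 7.14 g/cm³ = 47.17 g·m⁻²·a⁻¹
Ordering by g·m⁻²·a⁻¹: zinc (47.2) > copper (11.5)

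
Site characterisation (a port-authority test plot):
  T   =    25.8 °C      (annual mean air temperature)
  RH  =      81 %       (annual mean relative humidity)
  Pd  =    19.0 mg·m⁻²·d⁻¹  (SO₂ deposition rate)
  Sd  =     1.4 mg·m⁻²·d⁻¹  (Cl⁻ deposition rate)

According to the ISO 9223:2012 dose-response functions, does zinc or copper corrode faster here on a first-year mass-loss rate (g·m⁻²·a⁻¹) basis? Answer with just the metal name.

copper

zinc: f(T) = -0.071·(T−10) [T>10 °C] = -1.1218
  Pd branch = 0.0129·Pd^0.44·e^(0.046·RH+f) = 0.6371 μm/a
  Sd branch = 0.0175·Sd^0.57·e^(0.008·RH+0.085·T) = 0.3632 μm/a
  sum: 0.6371 + 0.3632 → r_corr = 1 μm/a
  mass loss = 1 μm/a × 7.14 g/cm³ = 7.142 g·m⁻²·a⁻¹
copper: f(T) = -0.080·(T−10) [T>10 °C] = -1.2640
  Pd branch = 0.0053·Pd^0.26·e^(0.059·RH+f) = 0.3831 μm/a
  Cl⁻ term: 0.01025·1.4^0.27·exp(0.036·81+0.049·25.8) = 0.7339
  r_corr = 0.3831 + 0.7339 = 1.117 μm/a
  mass loss = 1.117 μm/a × 8.96 g/cm³ = 10.01 g·m⁻²·a⁻¹
Ordering by g·m⁻²·a⁻¹: copper (10) > zinc (7.14)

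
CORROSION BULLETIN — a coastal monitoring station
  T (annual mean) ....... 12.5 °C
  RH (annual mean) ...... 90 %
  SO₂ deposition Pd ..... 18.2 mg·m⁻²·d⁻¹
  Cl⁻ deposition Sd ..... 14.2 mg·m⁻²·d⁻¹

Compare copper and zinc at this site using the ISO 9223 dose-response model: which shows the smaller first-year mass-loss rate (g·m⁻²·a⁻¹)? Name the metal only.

copper: temperature factor f = -0.080·(2.5) = -0.2000
  Pd branch = 0.0053·Pd^0.26·e^(0.059·RH+f) = 1.867 μm/a
  Sd branch = 0.01025·Sd^0.27·e^(0.036·RH+0.049·T) = 0.9885 μm/a
  sum: 1.867 + 0.9885 → r_corr = 2.855 μm/a
  mass loss = 2.855 μm/a × 8.96 g/cm³ = 25.58 g·m⁻²·a⁻¹
zinc: temperature factor f = -0.071·(2.5) = -0.1775
  SO₂ term: 0.0129·18.2^0.44·exp(0.046·90-0.1775) = 2.432
  Sd branch = 0.0175·Sd^0.57·e^(0.008·RH+0.085·T) = 0.472 μm/a
  r_corr = 2.432 + 0.472 = 2.904 μm/a
  mass loss = 2.904 μm/a × 7.14 g/cm³ = 20.73 g·m⁻²·a⁻¹
Ordering by g·m⁻²·a⁻¹: copper (25.6) > zinc (20.7)

zinc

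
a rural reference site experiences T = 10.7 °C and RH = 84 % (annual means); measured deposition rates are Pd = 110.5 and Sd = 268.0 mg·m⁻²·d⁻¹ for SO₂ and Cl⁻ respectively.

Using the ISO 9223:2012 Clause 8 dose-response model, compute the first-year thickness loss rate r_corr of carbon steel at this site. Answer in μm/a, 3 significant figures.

r_corr = 186 μm/a

carbon steel: temperature factor f = -0.054·(0.7) = -0.0378
  Pd branch = 1.77·Pd^0.52·e^(0.02·RH+f) = 105.6 μm/a
  Cl⁻ term: 0.102·268.0^0.62·exp(0.033·84+0.04·10.7) = 80.13
  sum: 105.6 + 80.13 → r_corr = 185.7 μm/a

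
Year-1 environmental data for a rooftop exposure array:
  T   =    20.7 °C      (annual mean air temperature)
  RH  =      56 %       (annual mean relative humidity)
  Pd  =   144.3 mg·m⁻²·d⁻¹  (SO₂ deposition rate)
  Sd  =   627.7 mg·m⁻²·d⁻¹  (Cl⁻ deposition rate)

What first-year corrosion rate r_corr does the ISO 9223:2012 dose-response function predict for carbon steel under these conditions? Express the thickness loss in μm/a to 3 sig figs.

carbon steel: temperature factor f = -0.054·(10.7) = -0.5778
  sulphur-dioxide contribution → 40.39 μm/a
  chloride contribution → 80.42 μm/a
  ⇒ r_corr(carbon steel) = 120.8 μm/a

r_corr = 121 μm/a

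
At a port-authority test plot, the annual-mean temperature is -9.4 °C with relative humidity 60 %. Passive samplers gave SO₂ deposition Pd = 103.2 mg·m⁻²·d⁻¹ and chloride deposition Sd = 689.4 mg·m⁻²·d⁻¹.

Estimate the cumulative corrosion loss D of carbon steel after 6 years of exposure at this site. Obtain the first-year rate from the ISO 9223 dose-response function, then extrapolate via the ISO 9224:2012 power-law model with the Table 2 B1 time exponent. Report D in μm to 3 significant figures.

carbon steel: f(T) = +0.150·(T−10) [T≤10 °C] = -2.9100
  sulphur-dioxide contribution → 3.568 μm/a
  chloride contribution → 29.18 μm/a
  ⇒ r_corr(carbon steel) = 32.75 μm/a
Long-term exponent b (ISO 9224 Table 2, B1) = 0.523
  D(6) = 32.75 × 6^0.523 = 32.75 × 2.553 = 83.59 μm

D(6) = 83.6 μm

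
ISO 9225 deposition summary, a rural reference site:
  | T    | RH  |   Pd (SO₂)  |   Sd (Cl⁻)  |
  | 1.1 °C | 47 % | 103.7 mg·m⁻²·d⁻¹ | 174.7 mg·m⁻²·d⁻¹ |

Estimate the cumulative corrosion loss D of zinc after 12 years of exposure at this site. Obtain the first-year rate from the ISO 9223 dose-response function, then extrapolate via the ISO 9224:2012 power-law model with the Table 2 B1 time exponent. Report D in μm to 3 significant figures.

zinc: f(T) = +0.038·(T−10) [T≤10 °C] = -0.3382
  sulphur-dioxide contribution → 0.616 μm/a
  chloride contribution → 0.5309 μm/a
  ⇒ r_corr(zinc) = 1.147 μm/a
Power-law: D(12) = r_corr · 12^0.813
  D(12) = 1.147 × 12^0.813 = 1.147 × 7.54 = 8.648 μm

D(12) = 8.65 μm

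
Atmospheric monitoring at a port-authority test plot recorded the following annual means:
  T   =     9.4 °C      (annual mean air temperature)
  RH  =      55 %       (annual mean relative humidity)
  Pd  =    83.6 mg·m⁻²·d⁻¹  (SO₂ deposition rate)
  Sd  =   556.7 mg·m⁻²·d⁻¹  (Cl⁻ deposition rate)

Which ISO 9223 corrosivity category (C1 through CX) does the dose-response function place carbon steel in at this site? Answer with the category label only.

carbon steel: T≤10 °C ⇒ hinge +0.150·(9.4−10) = -0.0900
  Pd branch = 1.77·Pd^0.52·e^(0.02·RH+f) = 48.55 μm/a
  Sd branch = 0.102·Sd^0.62·e^(0.033·RH+0.04·T) = 45.96 μm/a
  sum: 48.55 + 45.96 → r_corr = 94.51 μm/a
Category bounds: 80…200 μm/a bracket r_corr ⇒ C5

C5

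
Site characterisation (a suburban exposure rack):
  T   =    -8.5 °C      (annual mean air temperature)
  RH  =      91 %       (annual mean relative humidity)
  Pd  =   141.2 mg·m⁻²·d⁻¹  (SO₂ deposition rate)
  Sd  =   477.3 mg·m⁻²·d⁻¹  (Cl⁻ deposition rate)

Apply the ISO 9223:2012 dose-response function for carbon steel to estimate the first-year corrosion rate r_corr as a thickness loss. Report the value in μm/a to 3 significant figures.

carbon steel: temperature factor f = +0.150·(-18.5) = -2.7750
  sulphur-dioxide contribution → 8.936 μm/a
  chloride contribution → 66.98 μm/a
  total first-year rate 75.92 μm/a

r_corr = 75.9 μm/a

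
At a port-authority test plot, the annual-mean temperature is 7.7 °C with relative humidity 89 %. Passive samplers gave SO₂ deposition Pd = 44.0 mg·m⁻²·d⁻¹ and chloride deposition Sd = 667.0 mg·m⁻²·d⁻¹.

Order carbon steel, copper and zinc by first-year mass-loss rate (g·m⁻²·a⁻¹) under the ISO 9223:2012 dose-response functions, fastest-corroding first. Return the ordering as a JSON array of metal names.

["carbon steel", "zinc", "copper"]

carbon steel: f(T) = +0.150·(T−10) [T≤10 °C] = -0.3450
  Pd branch = 1.77·Pd^0.52·e^(0.02·RH+f) = 53.18 μm/a
  Sd branch = 0.102·Sd^0.62·e^(0.033·RH+0.04·T) = 147.5 μm/a
  r_corr = 53.18 + 147.5 = 200.7 μm/a
  mass loss = 200.7 μm/a × 7.85 g/cm³ = 1576 g·m⁻²·a⁻¹
copper: T≤10 °C ⇒ hinge +0.126·(7.7−10) = -0.2898
  SO₂ term: 0.0053·44.0^0.26·exp(0.059·89-0.2898) = 2.024
  Cl⁻ term: 0.01025·667.0^0.27·exp(0.036·89+0.049·7.7) = 2.131
  sum: 2.024 + 2.131 → r_corr = 4.155 μm/a
  mass loss = 4.155 μm/a × 8.96 g/cm³ = 37.23 g·m⁻²·a⁻¹
zinc: T≤10 °C ⇒ hinge +0.038·(7.7−10) = -0.0874
  Pd branch = 0.0129·Pd^0.44·e^(0.046·RH+f) = 3.748 μm/a
  Cl⁻ term: 0.0175·667.0^0.57·exp(0.008·89+0.085·7.7) = 2.794
  r_corr = 3.748 + 2.794 = 6.542 μm/a
  mass loss = 6.542 μm/a × 7.14 g/cm³ = 46.71 g·m⁻²·a⁻¹
Ordering by g·m⁻²·a⁻¹: carbon steel (1580) > zinc (46.7) > copper (37.2)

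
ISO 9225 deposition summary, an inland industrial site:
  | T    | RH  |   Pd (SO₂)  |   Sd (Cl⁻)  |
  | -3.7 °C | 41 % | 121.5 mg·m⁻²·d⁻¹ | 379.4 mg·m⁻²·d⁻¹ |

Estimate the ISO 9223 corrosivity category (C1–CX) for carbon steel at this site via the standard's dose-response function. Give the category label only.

carbon steel: f(T) = +0.150·(T−10) [T≤10 °C] = -2.0550
  sulphur-dioxide contribution → 6.246 μm/a
  chloride contribution → 13.52 μm/a
  total first-year rate 19.77 μm/a
19.8 μm/a falls in (1.3, 25] for carbon steel → category C2

C2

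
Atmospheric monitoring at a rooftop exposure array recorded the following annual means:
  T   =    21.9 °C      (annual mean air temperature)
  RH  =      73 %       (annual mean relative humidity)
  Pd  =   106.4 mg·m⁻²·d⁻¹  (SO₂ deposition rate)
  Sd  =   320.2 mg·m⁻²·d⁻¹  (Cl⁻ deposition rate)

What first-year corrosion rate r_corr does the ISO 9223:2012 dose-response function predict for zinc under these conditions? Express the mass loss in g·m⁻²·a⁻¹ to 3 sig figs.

r_corr = 47.5 g·m⁻²·a⁻¹

zinc: temperature factor f = -0.071·(11.9) = -0.8449
  SO₂ term: 0.0129·106.4^0.44·exp(0.046·73-0.8449) = 1.241
  Cl⁻ term: 0.0175·320.2^0.57·exp(0.008·73+0.085·21.9) = 5.41
  sum: 1.241 + 5.41 → r_corr = 6.651 μm/a
Convert to mass loss: 6.651 μm/a × 7.14 g/cm³ = 47.49 g·m⁻²·a⁻¹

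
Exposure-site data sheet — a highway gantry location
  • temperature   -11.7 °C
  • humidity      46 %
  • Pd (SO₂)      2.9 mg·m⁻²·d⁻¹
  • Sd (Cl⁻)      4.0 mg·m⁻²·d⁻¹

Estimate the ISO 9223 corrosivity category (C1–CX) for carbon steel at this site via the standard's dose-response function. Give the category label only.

C1

carbon steel: f(T) = +0.150·(T−10) [T≤10 °C] = -3.2550
  SO₂ term: 1.77·2.9^0.52·exp(0.02·46-3.2550) = 0.2981
  Cl⁻ term: 0.102·4.0^0.62·exp(0.033·46+0.04·-11.7) = 0.6885
  r_corr = 0.2981 + 0.6885 = 0.9866 μm/a
0.987 μm/a falls in (0, 1.3] for carbon steel → category C1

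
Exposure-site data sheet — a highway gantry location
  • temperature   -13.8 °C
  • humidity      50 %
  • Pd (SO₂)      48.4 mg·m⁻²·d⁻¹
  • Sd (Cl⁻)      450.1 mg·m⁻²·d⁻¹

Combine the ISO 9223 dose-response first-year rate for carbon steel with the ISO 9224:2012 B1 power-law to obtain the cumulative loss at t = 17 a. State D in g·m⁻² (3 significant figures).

D(17) = 502 g·m⁻²

carbon steel: T≤10 °C ⇒ hinge +0.150·(-13.8−10) = -3.5700
  sulphur-dioxide contribution → 1.018 μm/a
  chloride contribution → 13.51 μm/a
  ⇒ r_corr(carbon steel) = 14.52 μm/a
Power-law: D(17) = r_corr · 17^0.523
  D(17) = 14.52 × 17^0.523 = 14.52 × 4.401 = 63.92 μm
  Mass loss = 63.92 μm × 7.85 g/cm³ = 501.7 g·m⁻²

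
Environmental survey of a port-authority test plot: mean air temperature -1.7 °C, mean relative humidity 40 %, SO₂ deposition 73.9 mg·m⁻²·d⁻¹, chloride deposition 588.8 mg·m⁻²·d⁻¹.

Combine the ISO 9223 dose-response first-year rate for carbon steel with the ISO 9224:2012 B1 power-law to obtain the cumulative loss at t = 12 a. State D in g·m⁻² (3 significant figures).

carbon steel: T≤10 °C ⇒ hinge +0.150·(-1.7−10) = -1.7550
  sulphur-dioxide contribution → 6.381 μm/a
  chloride contribution → 18.61 μm/a
  total first-year rate 24.99 μm/a
ISO 9224: D(t) = r_corr · t^b with b = 0.523 (carbon steel, B1)
  D(12) = 24.99 × 12^0.523 = 24.99 × 3.668 = 91.66 μm
  Mass loss = 91.66 μm × 7.85 g/cm³ = 719.5 g·m⁻²

D(12) = 720 g·m⁻²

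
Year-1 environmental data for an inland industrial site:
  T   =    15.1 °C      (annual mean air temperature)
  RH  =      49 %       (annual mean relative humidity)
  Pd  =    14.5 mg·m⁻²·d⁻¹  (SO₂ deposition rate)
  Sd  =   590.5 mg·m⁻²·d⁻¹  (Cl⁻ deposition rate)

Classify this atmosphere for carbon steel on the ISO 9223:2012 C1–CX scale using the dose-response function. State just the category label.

C4

carbon steel: temperature factor f = -0.054·(5.1) = -0.2754
  Pd branch = 1.77·Pd^0.52·e^(0.02·RH+f) = 14.38 μm/a
  Cl⁻ term: 0.102·590.5^0.62·exp(0.033·49+0.04·15.1) = 49.13
  r_corr = 14.38 + 49.13 = 63.51 μm/a
ISO 9223 Table 2 (carbon steel): 50 < 63.5 ≤ 80 μm/a ⇒ C4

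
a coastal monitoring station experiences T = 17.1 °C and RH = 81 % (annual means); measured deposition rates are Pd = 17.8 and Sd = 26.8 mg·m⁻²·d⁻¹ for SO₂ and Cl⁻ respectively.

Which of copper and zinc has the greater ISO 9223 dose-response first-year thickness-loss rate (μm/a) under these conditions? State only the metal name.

copper: temperature factor f = -0.080·(7.1) = -0.5680
  Pd branch = 0.0053·Pd^0.26·e^(0.059·RH+f) = 0.7554 μm/a
  Sd branch = 0.01025·Sd^0.27·e^(0.036·RH+0.049·T) = 1.063 μm/a
  r_corr = 0.7554 + 1.063 = 1.819 μm/a
zinc: f(T) = -0.071·(T−10) [T>10 °C] = -0.5041
  Pd branch = 0.0129·Pd^0.44·e^(0.046·RH+f) = 1.148 μm/a
  Sd branch = 0.0175·Sd^0.57·e^(0.008·RH+0.085·T) = 0.9327 μm/a
  sum: 1.148 + 0.9327 → r_corr = 2.081 μm/a
Ordering by μm/a: zinc (2.08) > copper (1.82)

zinc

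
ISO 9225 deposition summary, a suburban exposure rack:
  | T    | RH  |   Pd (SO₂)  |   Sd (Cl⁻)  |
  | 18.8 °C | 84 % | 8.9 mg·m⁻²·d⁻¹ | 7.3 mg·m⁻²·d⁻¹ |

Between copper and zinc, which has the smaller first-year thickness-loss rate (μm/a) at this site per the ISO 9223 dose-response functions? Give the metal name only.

zinc

copper: T>10 °C ⇒ hinge -0.080·(18.8−10) = -0.7040
  Pd branch = 0.0053·Pd^0.26·e^(0.059·RH+f) = 0.6573 μm/a
  Cl⁻ term: 0.01025·7.3^0.27·exp(0.036·84+0.049·18.8) = 0.9061
  r_corr = 0.6573 + 0.9061 = 1.563 μm/a
zinc: temperature factor f = -0.071·(8.8) = -0.6248
  Pd branch = 0.0129·Pd^0.44·e^(0.046·RH+f) = 0.8612 μm/a
  Cl⁻ term: 0.0175·7.3^0.57·exp(0.008·84+0.085·18.8) = 0.526
  sum: 0.8612 + 0.526 → r_corr = 1.387 μm/a
Ordering by μm/a: copper (1.56) > zinc (1.39)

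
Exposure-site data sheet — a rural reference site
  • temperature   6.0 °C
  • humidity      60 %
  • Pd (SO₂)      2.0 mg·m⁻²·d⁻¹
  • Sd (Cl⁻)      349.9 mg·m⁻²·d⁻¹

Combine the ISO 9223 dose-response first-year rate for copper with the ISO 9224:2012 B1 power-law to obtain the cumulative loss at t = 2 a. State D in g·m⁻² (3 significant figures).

D(2) = 10.1 g·m⁻²

copper: T≤10 °C ⇒ hinge +0.126·(6.0−10) = -0.5040
  Pd branch = 0.0053·Pd^0.26·e^(0.059·RH+f) = 0.1321 μm/a
  Cl⁻ term: 0.01025·349.9^0.27·exp(0.036·60+0.049·6.0) = 0.5799
  r_corr = 0.1321 + 0.5799 = 0.712 μm/a
Long-term exponent b (ISO 9224 Table 2, B1) = 0.667
  D(2) = 0.712 × 2^0.667 = 0.712 × 1.588 = 1.131 μm
  Mass loss = 1.131 μm × 8.96 g/cm³ = 10.13 g·m⁻²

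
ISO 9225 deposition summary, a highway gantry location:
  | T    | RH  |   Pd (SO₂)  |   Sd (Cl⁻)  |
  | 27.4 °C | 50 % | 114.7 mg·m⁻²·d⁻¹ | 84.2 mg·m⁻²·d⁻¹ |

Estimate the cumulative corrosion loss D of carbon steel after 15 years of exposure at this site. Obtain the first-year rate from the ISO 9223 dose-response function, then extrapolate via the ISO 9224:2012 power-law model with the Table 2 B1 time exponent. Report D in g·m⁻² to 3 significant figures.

carbon steel: temperature factor f = -0.054·(17.4) = -0.9396
  sulphur-dioxide contribution → 22.14 μm/a
  chloride contribution → 24.82 μm/a
  ⇒ r_corr(carbon steel) = 46.96 μm/a
Power-law: D(15) = r_corr · 15^0.523
  D(15) = 46.96 × 15^0.523 = 46.96 × 4.122 = 193.6 μm
  Mass loss = 193.6 μm × 7.85 g/cm³ = 1520 g·m⁻²

D(15) = 1.52e+03 g·m⁻²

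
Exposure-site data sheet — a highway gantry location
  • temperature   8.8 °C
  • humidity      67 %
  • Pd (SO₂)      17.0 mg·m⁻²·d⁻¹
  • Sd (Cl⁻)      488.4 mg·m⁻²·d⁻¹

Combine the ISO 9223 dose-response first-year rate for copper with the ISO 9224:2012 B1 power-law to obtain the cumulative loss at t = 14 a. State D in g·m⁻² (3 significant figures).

copper: f(T) = +0.126·(T−10) [T≤10 °C] = -0.1512
  Pd branch = 0.0053·Pd^0.26·e^(0.059·RH+f) = 0.4958 μm/a
  Sd branch = 0.01025·Sd^0.27·e^(0.036·RH+0.049·T) = 0.9364 μm/a
  sum: 0.4958 + 0.9364 → r_corr = 1.432 μm/a
ISO 9224: D(t) = r_corr · t^b with b = 0.667 (copper, B1)
  D(14) = 1.432 × 14^0.667 = 1.432 × 5.814 = 8.327 μm
  Mass loss = 8.327 μm × 8.96 g/cm³ = 74.61 g·m⁻²

D(14) = 74.6 g·m⁻²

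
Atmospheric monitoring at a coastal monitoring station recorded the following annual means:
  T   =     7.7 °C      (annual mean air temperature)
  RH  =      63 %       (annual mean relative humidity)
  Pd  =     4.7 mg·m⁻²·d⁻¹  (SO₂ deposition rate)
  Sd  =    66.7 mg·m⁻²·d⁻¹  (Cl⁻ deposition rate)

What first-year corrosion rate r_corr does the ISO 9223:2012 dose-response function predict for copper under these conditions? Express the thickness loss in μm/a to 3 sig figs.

copper: f(T) = +0.126·(T−10) [T≤10 °C] = -0.2898
  Pd branch = 0.0053·Pd^0.26·e^(0.059·RH+f) = 0.244 μm/a
  Cl⁻ term: 0.01025·66.7^0.27·exp(0.036·63+0.049·7.7) = 0.4488
  sum: 0.244 + 0.4488 → r_corr = 0.6929 μm/a

r_corr = 0.693 μm/a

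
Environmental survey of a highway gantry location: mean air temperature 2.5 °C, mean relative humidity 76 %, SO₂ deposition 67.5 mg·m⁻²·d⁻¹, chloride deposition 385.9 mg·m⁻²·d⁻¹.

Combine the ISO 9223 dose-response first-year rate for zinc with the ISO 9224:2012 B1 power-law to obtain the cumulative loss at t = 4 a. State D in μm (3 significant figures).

D(4) = 9.96 μm

zinc: T≤10 °C ⇒ hinge +0.038·(2.5−10) = -0.2850
  SO₂ term: 0.0129·67.5^0.44·exp(0.046·76-0.2850) = 2.042
  Sd branch = 0.0175·Sd^0.57·e^(0.008·RH+0.085·T) = 1.185 μm/a
  r_corr = 2.042 + 1.185 = 3.227 μm/a
ISO 9224: D(t) = r_corr · t^b with b = 0.813 (zinc, B1)
  D(4) = 3.227 × 4^0.813 = 3.227 × 3.087 = 9.959 μm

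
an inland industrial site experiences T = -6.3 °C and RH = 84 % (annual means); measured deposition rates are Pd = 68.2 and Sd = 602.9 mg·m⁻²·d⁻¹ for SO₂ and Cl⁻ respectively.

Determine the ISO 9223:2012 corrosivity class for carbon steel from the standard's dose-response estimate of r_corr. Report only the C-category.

C4

carbon steel: f(T) = +0.150·(T−10) [T≤10 °C] = -2.4450
  Pd branch = 1.77·Pd^0.52·e^(0.02·RH+f) = 7.401 μm/a
  Sd branch = 0.102·Sd^0.62·e^(0.033·RH+0.04·T) = 67.11 μm/a
  r_corr = 7.401 + 67.11 = 74.51 μm/a
ISO 9223 Table 2 (carbon steel): 50 < 74.5 ≤ 80 μm/a ⇒ C4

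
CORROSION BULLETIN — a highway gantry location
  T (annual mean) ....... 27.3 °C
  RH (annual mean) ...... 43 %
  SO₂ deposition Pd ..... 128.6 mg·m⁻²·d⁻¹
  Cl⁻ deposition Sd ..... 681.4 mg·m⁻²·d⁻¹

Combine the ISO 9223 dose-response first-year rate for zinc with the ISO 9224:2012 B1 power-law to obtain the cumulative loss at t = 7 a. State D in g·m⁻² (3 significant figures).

zinc: temperature factor f = -0.071·(17.3) = -1.2283
  Pd branch = 0.0129·Pd^0.44·e^(0.046·RH+f) = 0.2313 μm/a
  Cl⁻ term: 0.0175·681.4^0.57·exp(0.008·43+0.085·27.3) = 10.36
  sum: 0.2313 + 10.36 → r_corr = 10.59 μm/a
Long-term exponent b (ISO 9224 Table 2, B1) = 0.813
  D(7) = 10.59 × 7^0.813 = 10.59 × 4.865 = 51.51 μm
  Mass loss = 51.51 μm × 7.14 g/cm³ = 367.8 g·m⁻²

D(7) = 368 g·m⁻²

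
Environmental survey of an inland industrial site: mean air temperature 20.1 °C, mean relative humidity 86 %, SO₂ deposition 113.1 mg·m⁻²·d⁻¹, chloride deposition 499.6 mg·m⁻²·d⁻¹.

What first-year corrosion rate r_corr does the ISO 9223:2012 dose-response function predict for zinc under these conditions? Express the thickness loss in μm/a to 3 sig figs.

r_corr = 9.27 μm/a

zinc: T>10 °C ⇒ hinge -0.071·(20.1−10) = -0.7171
  Pd branch = 0.0129·Pd^0.44·e^(0.046·RH+f) = 2.635 μm/a
  Sd branch = 0.0175·Sd^0.57·e^(0.008·RH+0.085·T) = 6.638 μm/a
  sum: 2.635 + 6.638 → r_corr = 9.273 μm/a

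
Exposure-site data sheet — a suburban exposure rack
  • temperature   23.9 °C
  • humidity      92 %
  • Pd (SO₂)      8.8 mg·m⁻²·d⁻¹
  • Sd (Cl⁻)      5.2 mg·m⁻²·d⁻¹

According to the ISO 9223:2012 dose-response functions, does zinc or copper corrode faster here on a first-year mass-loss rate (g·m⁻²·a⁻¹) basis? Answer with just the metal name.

zinc: temperature factor f = -0.071·(13.9) = -0.9869
  sulphur-dioxide contribution → 0.862 μm/a
  chloride contribution → 0.713 μm/a
  ⇒ r_corr(zinc) = 1.575 μm/a
  mass loss = 1.575 μm/a × 7.14 g/cm³ = 11.25 g·m⁻²·a⁻¹
copper: T>10 °C ⇒ hinge -0.080·(23.9−10) = -1.1120
  sulphur-dioxide contribution → 0.6986 μm/a
  chloride contribution → 1.416 μm/a
  ⇒ r_corr(copper) = 2.115 μm/a
  mass loss = 2.115 μm/a × 8.96 g/cm³ = 18.95 g·m⁻²·a⁻¹
Ordering by g·m⁻²·a⁻¹: copper (18.9) > zinc (11.2)

copper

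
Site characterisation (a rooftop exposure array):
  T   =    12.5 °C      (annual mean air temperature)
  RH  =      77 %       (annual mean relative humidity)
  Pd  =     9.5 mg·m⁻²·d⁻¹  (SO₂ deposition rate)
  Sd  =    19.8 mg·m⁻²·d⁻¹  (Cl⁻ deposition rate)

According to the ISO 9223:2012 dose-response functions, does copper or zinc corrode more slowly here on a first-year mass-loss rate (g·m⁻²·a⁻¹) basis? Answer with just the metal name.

copper: temperature factor f = -0.080·(2.5) = -0.2000
  Pd branch = 0.0053·Pd^0.26·e^(0.059·RH+f) = 0.7322 μm/a
  Cl⁻ term: 0.01025·19.8^0.27·exp(0.036·77+0.049·12.5) = 0.6772
  r_corr = 0.7322 + 0.6772 = 1.409 μm/a
  mass loss = 1.409 μm/a × 8.96 g/cm³ = 12.63 g·m⁻²·a⁻¹
zinc: temperature factor f = -0.071·(2.5) = -0.1775
  SO₂ term: 0.0129·9.5^0.44·exp(0.046·77-0.1775) = 1.005
  Cl⁻ term: 0.0175·19.8^0.57·exp(0.008·77+0.085·12.5) = 0.5142
  sum: 1.005 + 0.5142 → r_corr = 1.519 μm/a
  mass loss = 1.519 μm/a × 7.14 g/cm³ = 10.84 g·m⁻²·a⁻¹
Ordering by g·m⁻²·a⁻¹: copper (12.6) > zinc (10.8)

zinc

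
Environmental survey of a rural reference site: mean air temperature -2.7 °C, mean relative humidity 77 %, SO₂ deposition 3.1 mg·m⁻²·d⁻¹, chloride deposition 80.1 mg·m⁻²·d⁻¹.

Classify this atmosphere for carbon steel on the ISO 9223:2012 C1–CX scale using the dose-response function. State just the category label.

carbon steel: temperature factor f = +0.150·(-12.7) = -1.9050
  SO₂ term: 1.77·3.1^0.52·exp(0.02·77-1.9050) = 2.213
  Cl⁻ term: 0.102·80.1^0.62·exp(0.033·77+0.04·-2.7) = 17.6
  r_corr = 2.213 + 17.6 = 19.81 μm/a
Category bounds: 1.3…25 μm/a bracket r_corr ⇒ C2

C2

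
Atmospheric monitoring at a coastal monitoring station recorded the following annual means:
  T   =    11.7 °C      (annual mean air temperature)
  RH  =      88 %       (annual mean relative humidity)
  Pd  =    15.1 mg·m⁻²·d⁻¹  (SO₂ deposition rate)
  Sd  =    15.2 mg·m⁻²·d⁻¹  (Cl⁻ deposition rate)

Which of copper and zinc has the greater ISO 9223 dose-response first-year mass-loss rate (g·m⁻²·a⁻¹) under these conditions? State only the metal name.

copper

copper: f(T) = -0.080·(T−10) [T>10 °C] = -0.1360
  SO₂ term: 0.0053·15.1^0.26·exp(0.059·88-0.1360) = 1.685
  Cl⁻ term: 0.01025·15.2^0.27·exp(0.036·88+0.049·11.7) = 0.9008
  sum: 1.685 + 0.9008 → r_corr = 2.586 μm/a
  mass loss = 2.586 μm/a × 8.96 g/cm³ = 23.17 g·m⁻²·a⁻¹
zinc: temperature factor f = -0.071·(1.7) = -0.1207
  SO₂ term: 0.0129·15.1^0.44·exp(0.046·88-0.1207) = 2.162
  Sd branch = 0.0175·Sd^0.57·e^(0.008·RH+0.085·T) = 0.4512 μm/a
  sum: 2.162 + 0.4512 → r_corr = 2.614 μm/a
  mass loss = 2.614 μm/a × 7.14 g/cm³ = 18.66 g·m⁻²·a⁻¹
Ordering by g·m⁻²·a⁻¹: copper (23.2) > zinc (18.7)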